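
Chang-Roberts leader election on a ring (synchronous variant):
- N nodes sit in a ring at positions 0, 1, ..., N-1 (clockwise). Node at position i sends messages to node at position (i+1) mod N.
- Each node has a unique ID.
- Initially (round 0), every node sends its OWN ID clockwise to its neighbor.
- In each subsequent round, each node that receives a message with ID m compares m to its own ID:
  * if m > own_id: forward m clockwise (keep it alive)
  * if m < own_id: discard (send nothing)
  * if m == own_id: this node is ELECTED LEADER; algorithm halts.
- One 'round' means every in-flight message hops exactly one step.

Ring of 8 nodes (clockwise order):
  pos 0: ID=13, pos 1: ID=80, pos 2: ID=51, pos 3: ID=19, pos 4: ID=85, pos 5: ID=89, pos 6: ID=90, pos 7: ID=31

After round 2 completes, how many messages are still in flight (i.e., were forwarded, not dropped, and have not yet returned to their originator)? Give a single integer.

Round 1: pos1(id80) recv 13: drop; pos2(id51) recv 80: fwd; pos3(id19) recv 51: fwd; pos4(id85) recv 19: drop; pos5(id89) recv 85: drop; pos6(id90) recv 89: drop; pos7(id31) recv 90: fwd; pos0(id13) recv 31: fwd
Round 2: pos3(id19) recv 80: fwd; pos4(id85) recv 51: drop; pos0(id13) recv 90: fwd; pos1(id80) recv 31: drop
After round 2: 2 messages still in flight

Answer: 2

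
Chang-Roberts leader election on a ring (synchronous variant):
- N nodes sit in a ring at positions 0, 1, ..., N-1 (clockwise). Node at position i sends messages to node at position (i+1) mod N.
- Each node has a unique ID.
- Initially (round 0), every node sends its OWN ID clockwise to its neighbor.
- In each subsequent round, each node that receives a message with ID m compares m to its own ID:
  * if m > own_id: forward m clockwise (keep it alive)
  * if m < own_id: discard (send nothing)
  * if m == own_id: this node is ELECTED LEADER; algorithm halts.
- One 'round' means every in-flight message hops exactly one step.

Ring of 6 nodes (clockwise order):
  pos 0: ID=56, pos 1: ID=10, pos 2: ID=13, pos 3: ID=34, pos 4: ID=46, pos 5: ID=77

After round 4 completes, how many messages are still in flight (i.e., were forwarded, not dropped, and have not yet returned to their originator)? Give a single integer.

Answer: 2

Derivation:
Round 1: pos1(id10) recv 56: fwd; pos2(id13) recv 10: drop; pos3(id34) recv 13: drop; pos4(id46) recv 34: drop; pos5(id77) recv 46: drop; pos0(id56) recv 77: fwd
Round 2: pos2(id13) recv 56: fwd; pos1(id10) recv 77: fwd
Round 3: pos3(id34) recv 56: fwd; pos2(id13) recv 77: fwd
Round 4: pos4(id46) recv 56: fwd; pos3(id34) recv 77: fwd
After round 4: 2 messages still in flight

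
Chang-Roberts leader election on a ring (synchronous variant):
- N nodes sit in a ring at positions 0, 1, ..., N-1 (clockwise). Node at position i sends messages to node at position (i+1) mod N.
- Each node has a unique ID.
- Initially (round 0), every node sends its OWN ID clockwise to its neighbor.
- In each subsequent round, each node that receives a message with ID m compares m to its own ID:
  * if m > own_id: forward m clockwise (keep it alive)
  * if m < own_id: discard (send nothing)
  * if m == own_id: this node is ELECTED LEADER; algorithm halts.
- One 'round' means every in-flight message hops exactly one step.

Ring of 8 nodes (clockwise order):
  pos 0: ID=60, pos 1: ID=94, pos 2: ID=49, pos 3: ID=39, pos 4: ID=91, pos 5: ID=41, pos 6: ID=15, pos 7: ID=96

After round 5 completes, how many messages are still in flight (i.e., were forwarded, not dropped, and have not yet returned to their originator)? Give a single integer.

Answer: 2

Derivation:
Round 1: pos1(id94) recv 60: drop; pos2(id49) recv 94: fwd; pos3(id39) recv 49: fwd; pos4(id91) recv 39: drop; pos5(id41) recv 91: fwd; pos6(id15) recv 41: fwd; pos7(id96) recv 15: drop; pos0(id60) recv 96: fwd
Round 2: pos3(id39) recv 94: fwd; pos4(id91) recv 49: drop; pos6(id15) recv 91: fwd; pos7(id96) recv 41: drop; pos1(id94) recv 96: fwd
Round 3: pos4(id91) recv 94: fwd; pos7(id96) recv 91: drop; pos2(id49) recv 96: fwd
Round 4: pos5(id41) recv 94: fwd; pos3(id39) recv 96: fwd
Round 5: pos6(id15) recv 94: fwd; pos4(id91) recv 96: fwd
After round 5: 2 messages still in flight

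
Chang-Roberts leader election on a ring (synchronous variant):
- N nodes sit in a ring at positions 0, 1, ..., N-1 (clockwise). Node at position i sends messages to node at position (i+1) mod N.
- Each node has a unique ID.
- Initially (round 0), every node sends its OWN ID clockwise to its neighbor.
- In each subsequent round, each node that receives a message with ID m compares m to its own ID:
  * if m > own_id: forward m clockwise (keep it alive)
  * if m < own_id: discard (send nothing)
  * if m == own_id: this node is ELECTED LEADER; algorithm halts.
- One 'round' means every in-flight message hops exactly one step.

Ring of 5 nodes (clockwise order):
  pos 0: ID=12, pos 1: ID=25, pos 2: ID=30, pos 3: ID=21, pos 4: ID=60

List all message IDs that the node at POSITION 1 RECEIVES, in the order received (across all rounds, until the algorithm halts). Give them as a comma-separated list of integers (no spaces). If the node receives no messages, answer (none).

Answer: 12,60

Derivation:
Round 1: pos1(id25) recv 12: drop; pos2(id30) recv 25: drop; pos3(id21) recv 30: fwd; pos4(id60) recv 21: drop; pos0(id12) recv 60: fwd
Round 2: pos4(id60) recv 30: drop; pos1(id25) recv 60: fwd
Round 3: pos2(id30) recv 60: fwd
Round 4: pos3(id21) recv 60: fwd
Round 5: pos4(id60) recv 60: ELECTED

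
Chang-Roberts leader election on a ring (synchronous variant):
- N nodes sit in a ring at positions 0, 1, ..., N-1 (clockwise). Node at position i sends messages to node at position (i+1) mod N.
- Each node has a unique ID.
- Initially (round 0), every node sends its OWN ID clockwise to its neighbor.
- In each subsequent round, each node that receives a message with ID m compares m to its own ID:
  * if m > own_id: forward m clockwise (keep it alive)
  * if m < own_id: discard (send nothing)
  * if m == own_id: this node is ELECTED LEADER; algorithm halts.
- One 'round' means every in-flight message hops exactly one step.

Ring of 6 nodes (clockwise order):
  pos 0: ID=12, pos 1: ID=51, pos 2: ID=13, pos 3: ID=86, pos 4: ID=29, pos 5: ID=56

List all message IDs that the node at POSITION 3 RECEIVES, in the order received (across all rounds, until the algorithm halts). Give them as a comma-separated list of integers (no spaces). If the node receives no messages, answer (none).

Round 1: pos1(id51) recv 12: drop; pos2(id13) recv 51: fwd; pos3(id86) recv 13: drop; pos4(id29) recv 86: fwd; pos5(id56) recv 29: drop; pos0(id12) recv 56: fwd
Round 2: pos3(id86) recv 51: drop; pos5(id56) recv 86: fwd; pos1(id51) recv 56: fwd
Round 3: pos0(id12) recv 86: fwd; pos2(id13) recv 56: fwd
Round 4: pos1(id51) recv 86: fwd; pos3(id86) recv 56: drop
Round 5: pos2(id13) recv 86: fwd
Round 6: pos3(id86) recv 86: ELECTED

Answer: 13,51,56,86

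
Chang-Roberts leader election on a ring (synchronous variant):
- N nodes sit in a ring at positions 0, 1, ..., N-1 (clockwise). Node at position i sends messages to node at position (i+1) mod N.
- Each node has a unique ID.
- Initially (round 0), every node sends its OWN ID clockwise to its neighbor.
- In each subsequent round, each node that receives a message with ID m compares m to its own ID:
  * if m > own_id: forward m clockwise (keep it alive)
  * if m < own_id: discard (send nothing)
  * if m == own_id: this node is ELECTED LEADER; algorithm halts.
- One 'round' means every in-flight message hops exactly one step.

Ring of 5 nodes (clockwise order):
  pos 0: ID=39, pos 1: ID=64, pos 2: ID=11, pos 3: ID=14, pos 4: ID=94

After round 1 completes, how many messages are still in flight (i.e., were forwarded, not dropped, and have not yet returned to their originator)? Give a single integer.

Round 1: pos1(id64) recv 39: drop; pos2(id11) recv 64: fwd; pos3(id14) recv 11: drop; pos4(id94) recv 14: drop; pos0(id39) recv 94: fwd
After round 1: 2 messages still in flight

Answer: 2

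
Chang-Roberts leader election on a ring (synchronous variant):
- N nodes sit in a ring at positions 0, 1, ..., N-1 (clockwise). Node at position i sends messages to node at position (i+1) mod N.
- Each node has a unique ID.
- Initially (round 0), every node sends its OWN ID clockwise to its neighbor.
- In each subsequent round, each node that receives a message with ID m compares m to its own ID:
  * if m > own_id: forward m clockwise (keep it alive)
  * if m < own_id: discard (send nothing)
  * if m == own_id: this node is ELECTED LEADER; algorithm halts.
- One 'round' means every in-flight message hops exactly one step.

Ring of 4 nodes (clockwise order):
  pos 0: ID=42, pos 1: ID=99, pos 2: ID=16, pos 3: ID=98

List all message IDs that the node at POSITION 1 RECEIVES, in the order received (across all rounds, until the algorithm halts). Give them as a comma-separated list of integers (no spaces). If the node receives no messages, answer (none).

Round 1: pos1(id99) recv 42: drop; pos2(id16) recv 99: fwd; pos3(id98) recv 16: drop; pos0(id42) recv 98: fwd
Round 2: pos3(id98) recv 99: fwd; pos1(id99) recv 98: drop
Round 3: pos0(id42) recv 99: fwd
Round 4: pos1(id99) recv 99: ELECTED

Answer: 42,98,99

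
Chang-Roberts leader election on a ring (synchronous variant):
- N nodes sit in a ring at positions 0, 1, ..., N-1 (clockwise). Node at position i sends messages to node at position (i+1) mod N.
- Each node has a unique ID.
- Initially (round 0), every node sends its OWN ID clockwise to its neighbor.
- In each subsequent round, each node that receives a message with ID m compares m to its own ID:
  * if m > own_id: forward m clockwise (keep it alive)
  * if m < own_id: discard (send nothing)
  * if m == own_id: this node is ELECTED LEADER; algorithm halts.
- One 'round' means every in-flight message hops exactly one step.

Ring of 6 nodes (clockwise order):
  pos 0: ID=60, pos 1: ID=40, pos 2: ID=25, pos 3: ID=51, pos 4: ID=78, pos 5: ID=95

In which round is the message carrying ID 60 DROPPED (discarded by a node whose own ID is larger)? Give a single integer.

Round 1: pos1(id40) recv 60: fwd; pos2(id25) recv 40: fwd; pos3(id51) recv 25: drop; pos4(id78) recv 51: drop; pos5(id95) recv 78: drop; pos0(id60) recv 95: fwd
Round 2: pos2(id25) recv 60: fwd; pos3(id51) recv 40: drop; pos1(id40) recv 95: fwd
Round 3: pos3(id51) recv 60: fwd; pos2(id25) recv 95: fwd
Round 4: pos4(id78) recv 60: drop; pos3(id51) recv 95: fwd
Round 5: pos4(id78) recv 95: fwd
Round 6: pos5(id95) recv 95: ELECTED
Message ID 60 originates at pos 0; dropped at pos 4 in round 4

Answer: 4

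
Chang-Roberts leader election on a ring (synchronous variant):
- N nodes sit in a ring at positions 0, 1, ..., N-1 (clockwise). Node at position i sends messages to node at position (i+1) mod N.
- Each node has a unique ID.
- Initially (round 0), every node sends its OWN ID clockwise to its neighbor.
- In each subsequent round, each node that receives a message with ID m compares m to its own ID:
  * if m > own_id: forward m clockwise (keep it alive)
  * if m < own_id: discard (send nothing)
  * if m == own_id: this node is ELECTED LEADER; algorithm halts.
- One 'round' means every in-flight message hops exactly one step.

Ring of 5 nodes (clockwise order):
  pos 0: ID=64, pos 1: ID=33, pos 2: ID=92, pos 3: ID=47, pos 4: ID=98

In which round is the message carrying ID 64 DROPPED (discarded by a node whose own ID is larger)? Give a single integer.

Answer: 2

Derivation:
Round 1: pos1(id33) recv 64: fwd; pos2(id92) recv 33: drop; pos3(id47) recv 92: fwd; pos4(id98) recv 47: drop; pos0(id64) recv 98: fwd
Round 2: pos2(id92) recv 64: drop; pos4(id98) recv 92: drop; pos1(id33) recv 98: fwd
Round 3: pos2(id92) recv 98: fwd
Round 4: pos3(id47) recv 98: fwd
Round 5: pos4(id98) recv 98: ELECTED
Message ID 64 originates at pos 0; dropped at pos 2 in round 2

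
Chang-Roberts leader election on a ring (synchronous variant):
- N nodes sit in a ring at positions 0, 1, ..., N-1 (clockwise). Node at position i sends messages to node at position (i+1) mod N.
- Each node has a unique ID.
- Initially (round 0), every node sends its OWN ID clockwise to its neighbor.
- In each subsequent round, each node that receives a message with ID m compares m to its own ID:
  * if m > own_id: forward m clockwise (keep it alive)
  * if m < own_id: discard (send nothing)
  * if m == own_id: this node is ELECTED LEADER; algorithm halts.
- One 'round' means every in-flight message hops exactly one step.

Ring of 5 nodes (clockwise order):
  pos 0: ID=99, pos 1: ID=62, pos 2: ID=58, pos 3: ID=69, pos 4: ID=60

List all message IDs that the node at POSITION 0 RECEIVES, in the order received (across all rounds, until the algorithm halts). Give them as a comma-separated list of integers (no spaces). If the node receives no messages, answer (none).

Round 1: pos1(id62) recv 99: fwd; pos2(id58) recv 62: fwd; pos3(id69) recv 58: drop; pos4(id60) recv 69: fwd; pos0(id99) recv 60: drop
Round 2: pos2(id58) recv 99: fwd; pos3(id69) recv 62: drop; pos0(id99) recv 69: drop
Round 3: pos3(id69) recv 99: fwd
Round 4: pos4(id60) recv 99: fwd
Round 5: pos0(id99) recv 99: ELECTED

Answer: 60,69,99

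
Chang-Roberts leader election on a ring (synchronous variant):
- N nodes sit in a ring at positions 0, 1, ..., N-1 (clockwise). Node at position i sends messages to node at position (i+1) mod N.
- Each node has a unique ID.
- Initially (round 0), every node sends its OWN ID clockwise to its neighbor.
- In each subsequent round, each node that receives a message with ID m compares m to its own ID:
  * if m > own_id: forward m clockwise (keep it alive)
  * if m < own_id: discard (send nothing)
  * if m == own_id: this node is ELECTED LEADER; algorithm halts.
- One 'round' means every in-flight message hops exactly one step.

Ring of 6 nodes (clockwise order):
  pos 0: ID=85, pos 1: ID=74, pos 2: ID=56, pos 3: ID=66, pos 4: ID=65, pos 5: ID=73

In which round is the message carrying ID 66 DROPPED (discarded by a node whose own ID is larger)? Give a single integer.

Round 1: pos1(id74) recv 85: fwd; pos2(id56) recv 74: fwd; pos3(id66) recv 56: drop; pos4(id65) recv 66: fwd; pos5(id73) recv 65: drop; pos0(id85) recv 73: drop
Round 2: pos2(id56) recv 85: fwd; pos3(id66) recv 74: fwd; pos5(id73) recv 66: drop
Round 3: pos3(id66) recv 85: fwd; pos4(id65) recv 74: fwd
Round 4: pos4(id65) recv 85: fwd; pos5(id73) recv 74: fwd
Round 5: pos5(id73) recv 85: fwd; pos0(id85) recv 74: drop
Round 6: pos0(id85) recv 85: ELECTED
Message ID 66 originates at pos 3; dropped at pos 5 in round 2

Answer: 2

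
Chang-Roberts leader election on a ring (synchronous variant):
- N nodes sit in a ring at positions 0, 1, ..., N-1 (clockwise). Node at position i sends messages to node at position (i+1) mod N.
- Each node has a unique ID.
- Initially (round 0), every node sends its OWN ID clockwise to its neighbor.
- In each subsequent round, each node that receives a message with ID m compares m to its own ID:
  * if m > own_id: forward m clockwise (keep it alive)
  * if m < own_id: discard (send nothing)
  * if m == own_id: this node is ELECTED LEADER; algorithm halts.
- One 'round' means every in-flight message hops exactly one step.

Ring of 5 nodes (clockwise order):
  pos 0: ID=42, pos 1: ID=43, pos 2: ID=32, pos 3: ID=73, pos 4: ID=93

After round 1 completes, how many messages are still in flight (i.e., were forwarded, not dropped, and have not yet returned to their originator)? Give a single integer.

Round 1: pos1(id43) recv 42: drop; pos2(id32) recv 43: fwd; pos3(id73) recv 32: drop; pos4(id93) recv 73: drop; pos0(id42) recv 93: fwd
After round 1: 2 messages still in flight

Answer: 2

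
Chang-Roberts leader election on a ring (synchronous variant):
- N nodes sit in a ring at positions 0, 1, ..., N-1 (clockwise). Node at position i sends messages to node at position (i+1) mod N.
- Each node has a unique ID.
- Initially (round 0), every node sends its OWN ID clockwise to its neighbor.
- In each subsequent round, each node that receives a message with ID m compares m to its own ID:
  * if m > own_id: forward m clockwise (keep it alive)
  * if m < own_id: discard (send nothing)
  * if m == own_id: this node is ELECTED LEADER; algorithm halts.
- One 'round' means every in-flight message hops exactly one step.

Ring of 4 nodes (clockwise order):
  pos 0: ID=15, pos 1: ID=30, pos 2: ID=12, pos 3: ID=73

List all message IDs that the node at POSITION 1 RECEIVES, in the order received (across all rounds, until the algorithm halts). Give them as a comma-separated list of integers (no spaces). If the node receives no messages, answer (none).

Answer: 15,73

Derivation:
Round 1: pos1(id30) recv 15: drop; pos2(id12) recv 30: fwd; pos3(id73) recv 12: drop; pos0(id15) recv 73: fwd
Round 2: pos3(id73) recv 30: drop; pos1(id30) recv 73: fwd
Round 3: pos2(id12) recv 73: fwd
Round 4: pos3(id73) recv 73: ELECTED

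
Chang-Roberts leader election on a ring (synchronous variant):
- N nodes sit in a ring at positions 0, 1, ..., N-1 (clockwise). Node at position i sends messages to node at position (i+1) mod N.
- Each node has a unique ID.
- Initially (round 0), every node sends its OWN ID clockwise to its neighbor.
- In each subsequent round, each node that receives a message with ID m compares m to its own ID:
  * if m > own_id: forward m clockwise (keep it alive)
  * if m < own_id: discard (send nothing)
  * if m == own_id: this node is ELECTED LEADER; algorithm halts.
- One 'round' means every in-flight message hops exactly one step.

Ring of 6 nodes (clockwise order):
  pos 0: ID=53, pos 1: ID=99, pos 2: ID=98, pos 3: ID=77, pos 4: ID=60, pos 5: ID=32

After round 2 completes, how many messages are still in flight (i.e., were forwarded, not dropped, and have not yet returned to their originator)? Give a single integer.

Round 1: pos1(id99) recv 53: drop; pos2(id98) recv 99: fwd; pos3(id77) recv 98: fwd; pos4(id60) recv 77: fwd; pos5(id32) recv 60: fwd; pos0(id53) recv 32: drop
Round 2: pos3(id77) recv 99: fwd; pos4(id60) recv 98: fwd; pos5(id32) recv 77: fwd; pos0(id53) recv 60: fwd
After round 2: 4 messages still in flight

Answer: 4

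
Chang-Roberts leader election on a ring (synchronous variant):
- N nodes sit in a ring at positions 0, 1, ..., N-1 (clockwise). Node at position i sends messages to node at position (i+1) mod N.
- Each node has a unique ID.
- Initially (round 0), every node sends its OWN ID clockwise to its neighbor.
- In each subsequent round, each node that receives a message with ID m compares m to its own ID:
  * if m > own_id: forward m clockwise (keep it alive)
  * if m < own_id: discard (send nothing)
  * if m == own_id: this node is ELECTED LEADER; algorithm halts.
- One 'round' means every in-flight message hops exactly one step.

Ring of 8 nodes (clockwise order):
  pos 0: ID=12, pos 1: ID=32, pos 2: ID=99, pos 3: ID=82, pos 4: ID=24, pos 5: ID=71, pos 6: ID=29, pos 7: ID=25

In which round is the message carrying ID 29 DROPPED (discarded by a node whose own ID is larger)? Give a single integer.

Round 1: pos1(id32) recv 12: drop; pos2(id99) recv 32: drop; pos3(id82) recv 99: fwd; pos4(id24) recv 82: fwd; pos5(id71) recv 24: drop; pos6(id29) recv 71: fwd; pos7(id25) recv 29: fwd; pos0(id12) recv 25: fwd
Round 2: pos4(id24) recv 99: fwd; pos5(id71) recv 82: fwd; pos7(id25) recv 71: fwd; pos0(id12) recv 29: fwd; pos1(id32) recv 25: drop
Round 3: pos5(id71) recv 99: fwd; pos6(id29) recv 82: fwd; pos0(id12) recv 71: fwd; pos1(id32) recv 29: drop
Round 4: pos6(id29) recv 99: fwd; pos7(id25) recv 82: fwd; pos1(id32) recv 71: fwd
Round 5: pos7(id25) recv 99: fwd; pos0(id12) recv 82: fwd; pos2(id99) recv 71: drop
Round 6: pos0(id12) recv 99: fwd; pos1(id32) recv 82: fwd
Round 7: pos1(id32) recv 99: fwd; pos2(id99) recv 82: drop
Round 8: pos2(id99) recv 99: ELECTED
Message ID 29 originates at pos 6; dropped at pos 1 in round 3

Answer: 3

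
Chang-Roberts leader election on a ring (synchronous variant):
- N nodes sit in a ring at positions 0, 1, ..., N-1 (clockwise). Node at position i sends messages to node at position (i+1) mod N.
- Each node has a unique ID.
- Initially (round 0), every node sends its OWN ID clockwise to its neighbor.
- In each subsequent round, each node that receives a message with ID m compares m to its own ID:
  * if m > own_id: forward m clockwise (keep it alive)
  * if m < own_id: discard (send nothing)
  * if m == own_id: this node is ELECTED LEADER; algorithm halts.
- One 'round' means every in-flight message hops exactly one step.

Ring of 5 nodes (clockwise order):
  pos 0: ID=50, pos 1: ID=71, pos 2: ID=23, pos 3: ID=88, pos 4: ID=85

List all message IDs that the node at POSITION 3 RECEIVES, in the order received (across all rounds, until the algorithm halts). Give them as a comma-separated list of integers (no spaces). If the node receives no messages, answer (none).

Answer: 23,71,85,88

Derivation:
Round 1: pos1(id71) recv 50: drop; pos2(id23) recv 71: fwd; pos3(id88) recv 23: drop; pos4(id85) recv 88: fwd; pos0(id50) recv 85: fwd
Round 2: pos3(id88) recv 71: drop; pos0(id50) recv 88: fwd; pos1(id71) recv 85: fwd
Round 3: pos1(id71) recv 88: fwd; pos2(id23) recv 85: fwd
Round 4: pos2(id23) recv 88: fwd; pos3(id88) recv 85: drop
Round 5: pos3(id88) recv 88: ELECTED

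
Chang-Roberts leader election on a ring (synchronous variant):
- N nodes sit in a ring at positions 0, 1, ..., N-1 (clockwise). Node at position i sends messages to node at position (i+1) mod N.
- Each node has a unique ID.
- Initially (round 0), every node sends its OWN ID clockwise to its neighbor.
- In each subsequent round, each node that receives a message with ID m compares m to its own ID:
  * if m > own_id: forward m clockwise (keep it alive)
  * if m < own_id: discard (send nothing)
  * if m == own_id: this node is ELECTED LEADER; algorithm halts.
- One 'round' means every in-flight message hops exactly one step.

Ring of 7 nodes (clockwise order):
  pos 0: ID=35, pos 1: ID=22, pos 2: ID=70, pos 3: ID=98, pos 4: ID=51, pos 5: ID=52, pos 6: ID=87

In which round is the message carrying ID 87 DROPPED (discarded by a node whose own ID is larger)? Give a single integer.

Round 1: pos1(id22) recv 35: fwd; pos2(id70) recv 22: drop; pos3(id98) recv 70: drop; pos4(id51) recv 98: fwd; pos5(id52) recv 51: drop; pos6(id87) recv 52: drop; pos0(id35) recv 87: fwd
Round 2: pos2(id70) recv 35: drop; pos5(id52) recv 98: fwd; pos1(id22) recv 87: fwd
Round 3: pos6(id87) recv 98: fwd; pos2(id70) recv 87: fwd
Round 4: pos0(id35) recv 98: fwd; pos3(id98) recv 87: drop
Round 5: pos1(id22) recv 98: fwd
Round 6: pos2(id70) recv 98: fwd
Round 7: pos3(id98) recv 98: ELECTED
Message ID 87 originates at pos 6; dropped at pos 3 in round 4

Answer: 4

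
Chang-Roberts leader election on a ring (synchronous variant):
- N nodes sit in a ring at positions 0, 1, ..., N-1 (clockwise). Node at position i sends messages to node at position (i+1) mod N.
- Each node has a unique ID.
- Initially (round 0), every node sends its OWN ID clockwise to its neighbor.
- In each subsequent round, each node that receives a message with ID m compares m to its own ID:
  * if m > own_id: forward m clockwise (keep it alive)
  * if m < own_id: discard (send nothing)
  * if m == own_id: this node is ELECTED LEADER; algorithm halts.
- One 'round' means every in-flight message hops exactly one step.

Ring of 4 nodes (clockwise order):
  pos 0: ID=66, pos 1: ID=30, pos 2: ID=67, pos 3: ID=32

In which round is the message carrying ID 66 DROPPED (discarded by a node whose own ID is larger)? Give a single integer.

Round 1: pos1(id30) recv 66: fwd; pos2(id67) recv 30: drop; pos3(id32) recv 67: fwd; pos0(id66) recv 32: drop
Round 2: pos2(id67) recv 66: drop; pos0(id66) recv 67: fwd
Round 3: pos1(id30) recv 67: fwd
Round 4: pos2(id67) recv 67: ELECTED
Message ID 66 originates at pos 0; dropped at pos 2 in round 2

Answer: 2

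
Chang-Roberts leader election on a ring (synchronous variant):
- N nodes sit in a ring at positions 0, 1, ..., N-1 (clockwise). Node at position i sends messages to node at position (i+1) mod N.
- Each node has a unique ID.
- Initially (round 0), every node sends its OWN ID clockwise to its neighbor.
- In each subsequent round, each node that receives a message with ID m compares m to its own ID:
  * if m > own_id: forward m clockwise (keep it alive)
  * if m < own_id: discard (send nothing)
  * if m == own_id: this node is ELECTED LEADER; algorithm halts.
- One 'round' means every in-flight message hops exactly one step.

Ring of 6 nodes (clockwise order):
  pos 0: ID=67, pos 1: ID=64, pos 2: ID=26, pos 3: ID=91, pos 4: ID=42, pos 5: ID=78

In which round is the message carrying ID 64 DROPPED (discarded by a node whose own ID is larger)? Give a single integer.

Round 1: pos1(id64) recv 67: fwd; pos2(id26) recv 64: fwd; pos3(id91) recv 26: drop; pos4(id42) recv 91: fwd; pos5(id78) recv 42: drop; pos0(id67) recv 78: fwd
Round 2: pos2(id26) recv 67: fwd; pos3(id91) recv 64: drop; pos5(id78) recv 91: fwd; pos1(id64) recv 78: fwd
Round 3: pos3(id91) recv 67: drop; pos0(id67) recv 91: fwd; pos2(id26) recv 78: fwd
Round 4: pos1(id64) recv 91: fwd; pos3(id91) recv 78: drop
Round 5: pos2(id26) recv 91: fwd
Round 6: pos3(id91) recv 91: ELECTED
Message ID 64 originates at pos 1; dropped at pos 3 in round 2

Answer: 2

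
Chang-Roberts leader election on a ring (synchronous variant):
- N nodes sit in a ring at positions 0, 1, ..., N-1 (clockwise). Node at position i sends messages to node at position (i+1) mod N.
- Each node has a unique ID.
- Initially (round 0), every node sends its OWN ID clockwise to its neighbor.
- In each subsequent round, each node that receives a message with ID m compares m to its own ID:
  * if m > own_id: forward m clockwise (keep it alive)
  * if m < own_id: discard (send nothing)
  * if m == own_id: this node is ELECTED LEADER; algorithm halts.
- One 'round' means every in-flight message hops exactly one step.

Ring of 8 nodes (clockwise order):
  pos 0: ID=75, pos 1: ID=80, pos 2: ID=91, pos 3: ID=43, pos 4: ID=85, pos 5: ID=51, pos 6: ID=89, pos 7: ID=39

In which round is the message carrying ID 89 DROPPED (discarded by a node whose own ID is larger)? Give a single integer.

Round 1: pos1(id80) recv 75: drop; pos2(id91) recv 80: drop; pos3(id43) recv 91: fwd; pos4(id85) recv 43: drop; pos5(id51) recv 85: fwd; pos6(id89) recv 51: drop; pos7(id39) recv 89: fwd; pos0(id75) recv 39: drop
Round 2: pos4(id85) recv 91: fwd; pos6(id89) recv 85: drop; pos0(id75) recv 89: fwd
Round 3: pos5(id51) recv 91: fwd; pos1(id80) recv 89: fwd
Round 4: pos6(id89) recv 91: fwd; pos2(id91) recv 89: drop
Round 5: pos7(id39) recv 91: fwd
Round 6: pos0(id75) recv 91: fwd
Round 7: pos1(id80) recv 91: fwd
Round 8: pos2(id91) recv 91: ELECTED
Message ID 89 originates at pos 6; dropped at pos 2 in round 4

Answer: 4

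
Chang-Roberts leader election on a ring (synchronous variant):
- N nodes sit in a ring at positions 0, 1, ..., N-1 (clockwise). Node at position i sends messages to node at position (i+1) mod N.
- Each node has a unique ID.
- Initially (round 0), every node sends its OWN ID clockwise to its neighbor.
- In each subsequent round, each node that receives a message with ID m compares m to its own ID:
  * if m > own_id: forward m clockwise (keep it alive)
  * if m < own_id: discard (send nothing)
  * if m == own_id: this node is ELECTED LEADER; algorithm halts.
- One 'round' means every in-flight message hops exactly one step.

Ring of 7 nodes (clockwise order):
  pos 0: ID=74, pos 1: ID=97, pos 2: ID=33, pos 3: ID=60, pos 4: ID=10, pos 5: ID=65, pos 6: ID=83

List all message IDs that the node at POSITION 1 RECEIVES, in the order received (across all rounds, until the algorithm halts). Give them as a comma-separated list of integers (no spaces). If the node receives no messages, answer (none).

Answer: 74,83,97

Derivation:
Round 1: pos1(id97) recv 74: drop; pos2(id33) recv 97: fwd; pos3(id60) recv 33: drop; pos4(id10) recv 60: fwd; pos5(id65) recv 10: drop; pos6(id83) recv 65: drop; pos0(id74) recv 83: fwd
Round 2: pos3(id60) recv 97: fwd; pos5(id65) recv 60: drop; pos1(id97) recv 83: drop
Round 3: pos4(id10) recv 97: fwd
Round 4: pos5(id65) recv 97: fwd
Round 5: pos6(id83) recv 97: fwd
Round 6: pos0(id74) recv 97: fwd
Round 7: pos1(id97) recv 97: ELECTED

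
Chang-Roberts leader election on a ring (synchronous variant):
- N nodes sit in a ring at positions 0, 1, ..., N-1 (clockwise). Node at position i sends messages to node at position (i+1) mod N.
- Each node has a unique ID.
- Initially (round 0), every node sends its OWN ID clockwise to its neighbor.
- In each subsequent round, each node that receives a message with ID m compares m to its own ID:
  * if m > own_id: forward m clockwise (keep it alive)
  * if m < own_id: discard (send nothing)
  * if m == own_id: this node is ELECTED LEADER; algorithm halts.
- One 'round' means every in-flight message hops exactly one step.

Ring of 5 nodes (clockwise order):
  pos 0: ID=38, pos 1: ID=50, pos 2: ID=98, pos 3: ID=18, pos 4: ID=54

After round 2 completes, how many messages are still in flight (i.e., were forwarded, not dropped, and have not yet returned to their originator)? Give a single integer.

Round 1: pos1(id50) recv 38: drop; pos2(id98) recv 50: drop; pos3(id18) recv 98: fwd; pos4(id54) recv 18: drop; pos0(id38) recv 54: fwd
Round 2: pos4(id54) recv 98: fwd; pos1(id50) recv 54: fwd
After round 2: 2 messages still in flight

Answer: 2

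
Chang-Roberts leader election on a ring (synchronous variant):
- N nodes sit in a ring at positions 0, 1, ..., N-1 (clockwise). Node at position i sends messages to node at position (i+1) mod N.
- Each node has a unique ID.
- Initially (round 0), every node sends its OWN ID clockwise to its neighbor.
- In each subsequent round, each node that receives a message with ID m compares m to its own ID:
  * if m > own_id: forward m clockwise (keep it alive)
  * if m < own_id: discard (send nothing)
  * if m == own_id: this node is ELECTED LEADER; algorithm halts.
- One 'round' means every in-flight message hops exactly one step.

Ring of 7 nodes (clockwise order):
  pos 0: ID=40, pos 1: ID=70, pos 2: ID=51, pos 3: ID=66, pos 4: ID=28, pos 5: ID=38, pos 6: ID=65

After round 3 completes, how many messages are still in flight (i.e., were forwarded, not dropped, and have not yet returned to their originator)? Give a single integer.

Round 1: pos1(id70) recv 40: drop; pos2(id51) recv 70: fwd; pos3(id66) recv 51: drop; pos4(id28) recv 66: fwd; pos5(id38) recv 28: drop; pos6(id65) recv 38: drop; pos0(id40) recv 65: fwd
Round 2: pos3(id66) recv 70: fwd; pos5(id38) recv 66: fwd; pos1(id70) recv 65: drop
Round 3: pos4(id28) recv 70: fwd; pos6(id65) recv 66: fwd
After round 3: 2 messages still in flight

Answer: 2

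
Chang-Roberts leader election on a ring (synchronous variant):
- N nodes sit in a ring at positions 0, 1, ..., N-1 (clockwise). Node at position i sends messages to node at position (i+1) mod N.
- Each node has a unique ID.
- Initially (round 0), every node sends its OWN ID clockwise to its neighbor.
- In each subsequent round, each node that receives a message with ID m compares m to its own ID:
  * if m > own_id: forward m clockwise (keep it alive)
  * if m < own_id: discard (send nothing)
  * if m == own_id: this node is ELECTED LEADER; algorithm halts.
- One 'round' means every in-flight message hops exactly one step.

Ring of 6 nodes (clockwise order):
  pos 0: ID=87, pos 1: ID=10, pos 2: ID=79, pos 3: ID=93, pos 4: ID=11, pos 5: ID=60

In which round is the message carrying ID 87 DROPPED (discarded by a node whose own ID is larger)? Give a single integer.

Answer: 3

Derivation:
Round 1: pos1(id10) recv 87: fwd; pos2(id79) recv 10: drop; pos3(id93) recv 79: drop; pos4(id11) recv 93: fwd; pos5(id60) recv 11: drop; pos0(id87) recv 60: drop
Round 2: pos2(id79) recv 87: fwd; pos5(id60) recv 93: fwd
Round 3: pos3(id93) recv 87: drop; pos0(id87) recv 93: fwd
Round 4: pos1(id10) recv 93: fwd
Round 5: pos2(id79) recv 93: fwd
Round 6: pos3(id93) recv 93: ELECTED
Message ID 87 originates at pos 0; dropped at pos 3 in round 3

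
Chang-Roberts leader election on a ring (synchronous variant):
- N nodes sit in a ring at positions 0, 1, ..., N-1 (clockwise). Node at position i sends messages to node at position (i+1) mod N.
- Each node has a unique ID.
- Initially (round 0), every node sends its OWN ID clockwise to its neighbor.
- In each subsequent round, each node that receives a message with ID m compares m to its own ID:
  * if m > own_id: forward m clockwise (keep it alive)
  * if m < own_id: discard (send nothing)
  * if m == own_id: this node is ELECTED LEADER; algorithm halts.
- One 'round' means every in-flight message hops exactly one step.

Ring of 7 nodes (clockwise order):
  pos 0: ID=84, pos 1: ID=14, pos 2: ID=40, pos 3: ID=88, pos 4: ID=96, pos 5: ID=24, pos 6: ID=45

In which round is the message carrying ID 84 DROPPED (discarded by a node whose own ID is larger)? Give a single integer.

Answer: 3

Derivation:
Round 1: pos1(id14) recv 84: fwd; pos2(id40) recv 14: drop; pos3(id88) recv 40: drop; pos4(id96) recv 88: drop; pos5(id24) recv 96: fwd; pos6(id45) recv 24: drop; pos0(id84) recv 45: drop
Round 2: pos2(id40) recv 84: fwd; pos6(id45) recv 96: fwd
Round 3: pos3(id88) recv 84: drop; pos0(id84) recv 96: fwd
Round 4: pos1(id14) recv 96: fwd
Round 5: pos2(id40) recv 96: fwd
Round 6: pos3(id88) recv 96: fwd
Round 7: pos4(id96) recv 96: ELECTED
Message ID 84 originates at pos 0; dropped at pos 3 in round 3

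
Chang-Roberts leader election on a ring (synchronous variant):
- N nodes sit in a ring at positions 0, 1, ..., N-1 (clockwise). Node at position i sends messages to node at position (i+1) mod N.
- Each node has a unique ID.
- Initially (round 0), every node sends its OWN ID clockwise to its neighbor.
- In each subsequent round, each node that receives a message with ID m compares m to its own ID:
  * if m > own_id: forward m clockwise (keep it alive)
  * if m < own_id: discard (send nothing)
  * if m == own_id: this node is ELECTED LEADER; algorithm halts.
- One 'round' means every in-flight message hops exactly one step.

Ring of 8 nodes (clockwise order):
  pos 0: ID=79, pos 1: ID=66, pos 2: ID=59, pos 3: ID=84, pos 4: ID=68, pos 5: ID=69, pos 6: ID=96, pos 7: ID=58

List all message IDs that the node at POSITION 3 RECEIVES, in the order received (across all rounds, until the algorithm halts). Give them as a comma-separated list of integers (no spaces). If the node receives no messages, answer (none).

Round 1: pos1(id66) recv 79: fwd; pos2(id59) recv 66: fwd; pos3(id84) recv 59: drop; pos4(id68) recv 84: fwd; pos5(id69) recv 68: drop; pos6(id96) recv 69: drop; pos7(id58) recv 96: fwd; pos0(id79) recv 58: drop
Round 2: pos2(id59) recv 79: fwd; pos3(id84) recv 66: drop; pos5(id69) recv 84: fwd; pos0(id79) recv 96: fwd
Round 3: pos3(id84) recv 79: drop; pos6(id96) recv 84: drop; pos1(id66) recv 96: fwd
Round 4: pos2(id59) recv 96: fwd
Round 5: pos3(id84) recv 96: fwd
Round 6: pos4(id68) recv 96: fwd
Round 7: pos5(id69) recv 96: fwd
Round 8: pos6(id96) recv 96: ELECTED

Answer: 59,66,79,96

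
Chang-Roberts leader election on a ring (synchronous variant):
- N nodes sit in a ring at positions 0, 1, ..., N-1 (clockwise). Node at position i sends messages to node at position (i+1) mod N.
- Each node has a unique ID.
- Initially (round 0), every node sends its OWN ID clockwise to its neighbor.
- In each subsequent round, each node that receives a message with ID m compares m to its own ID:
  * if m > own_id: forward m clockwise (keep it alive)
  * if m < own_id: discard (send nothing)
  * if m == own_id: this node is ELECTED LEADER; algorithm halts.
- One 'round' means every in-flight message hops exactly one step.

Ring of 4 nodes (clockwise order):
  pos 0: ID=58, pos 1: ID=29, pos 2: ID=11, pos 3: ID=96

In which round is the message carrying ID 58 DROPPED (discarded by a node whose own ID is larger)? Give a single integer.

Round 1: pos1(id29) recv 58: fwd; pos2(id11) recv 29: fwd; pos3(id96) recv 11: drop; pos0(id58) recv 96: fwd
Round 2: pos2(id11) recv 58: fwd; pos3(id96) recv 29: drop; pos1(id29) recv 96: fwd
Round 3: pos3(id96) recv 58: drop; pos2(id11) recv 96: fwd
Round 4: pos3(id96) recv 96: ELECTED
Message ID 58 originates at pos 0; dropped at pos 3 in round 3

Answer: 3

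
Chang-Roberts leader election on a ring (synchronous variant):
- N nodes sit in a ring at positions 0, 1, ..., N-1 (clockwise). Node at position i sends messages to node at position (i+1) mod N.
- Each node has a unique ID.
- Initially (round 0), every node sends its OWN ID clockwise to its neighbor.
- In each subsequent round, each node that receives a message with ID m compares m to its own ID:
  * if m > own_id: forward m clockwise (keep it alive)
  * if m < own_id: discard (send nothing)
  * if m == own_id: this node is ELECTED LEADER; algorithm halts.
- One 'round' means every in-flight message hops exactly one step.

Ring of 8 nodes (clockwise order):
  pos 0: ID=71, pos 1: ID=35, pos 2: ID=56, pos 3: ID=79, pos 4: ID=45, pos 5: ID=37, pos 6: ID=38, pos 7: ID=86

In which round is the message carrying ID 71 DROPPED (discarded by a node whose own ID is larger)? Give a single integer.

Answer: 3

Derivation:
Round 1: pos1(id35) recv 71: fwd; pos2(id56) recv 35: drop; pos3(id79) recv 56: drop; pos4(id45) recv 79: fwd; pos5(id37) recv 45: fwd; pos6(id38) recv 37: drop; pos7(id86) recv 38: drop; pos0(id71) recv 86: fwd
Round 2: pos2(id56) recv 71: fwd; pos5(id37) recv 79: fwd; pos6(id38) recv 45: fwd; pos1(id35) recv 86: fwd
Round 3: pos3(id79) recv 71: drop; pos6(id38) recv 79: fwd; pos7(id86) recv 45: drop; pos2(id56) recv 86: fwd
Round 4: pos7(id86) recv 79: drop; pos3(id79) recv 86: fwd
Round 5: pos4(id45) recv 86: fwd
Round 6: pos5(id37) recv 86: fwd
Round 7: pos6(id38) recv 86: fwd
Round 8: pos7(id86) recv 86: ELECTED
Message ID 71 originates at pos 0; dropped at pos 3 in round 3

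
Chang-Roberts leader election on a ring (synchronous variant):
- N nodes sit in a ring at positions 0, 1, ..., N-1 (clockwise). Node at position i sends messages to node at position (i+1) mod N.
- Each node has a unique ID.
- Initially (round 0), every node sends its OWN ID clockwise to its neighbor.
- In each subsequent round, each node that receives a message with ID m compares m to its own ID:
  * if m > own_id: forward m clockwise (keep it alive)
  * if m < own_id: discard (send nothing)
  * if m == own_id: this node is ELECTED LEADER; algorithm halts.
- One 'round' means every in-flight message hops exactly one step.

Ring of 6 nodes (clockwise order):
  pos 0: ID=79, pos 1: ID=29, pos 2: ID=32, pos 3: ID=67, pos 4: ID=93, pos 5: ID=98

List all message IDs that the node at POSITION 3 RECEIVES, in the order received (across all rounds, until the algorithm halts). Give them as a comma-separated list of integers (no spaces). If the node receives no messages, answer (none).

Round 1: pos1(id29) recv 79: fwd; pos2(id32) recv 29: drop; pos3(id67) recv 32: drop; pos4(id93) recv 67: drop; pos5(id98) recv 93: drop; pos0(id79) recv 98: fwd
Round 2: pos2(id32) recv 79: fwd; pos1(id29) recv 98: fwd
Round 3: pos3(id67) recv 79: fwd; pos2(id32) recv 98: fwd
Round 4: pos4(id93) recv 79: drop; pos3(id67) recv 98: fwd
Round 5: pos4(id93) recv 98: fwd
Round 6: pos5(id98) recv 98: ELECTED

Answer: 32,79,98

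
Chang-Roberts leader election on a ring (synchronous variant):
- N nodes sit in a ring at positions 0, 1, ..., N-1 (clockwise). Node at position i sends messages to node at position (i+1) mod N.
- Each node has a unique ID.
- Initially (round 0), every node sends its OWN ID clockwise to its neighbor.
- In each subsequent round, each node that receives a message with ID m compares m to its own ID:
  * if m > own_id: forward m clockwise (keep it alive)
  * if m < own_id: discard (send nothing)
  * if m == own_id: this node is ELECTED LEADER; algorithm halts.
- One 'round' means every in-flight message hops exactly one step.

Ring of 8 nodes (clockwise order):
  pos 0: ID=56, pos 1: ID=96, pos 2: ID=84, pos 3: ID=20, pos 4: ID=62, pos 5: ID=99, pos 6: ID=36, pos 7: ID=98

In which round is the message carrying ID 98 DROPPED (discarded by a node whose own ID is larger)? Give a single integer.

Answer: 6

Derivation:
Round 1: pos1(id96) recv 56: drop; pos2(id84) recv 96: fwd; pos3(id20) recv 84: fwd; pos4(id62) recv 20: drop; pos5(id99) recv 62: drop; pos6(id36) recv 99: fwd; pos7(id98) recv 36: drop; pos0(id56) recv 98: fwd
Round 2: pos3(id20) recv 96: fwd; pos4(id62) recv 84: fwd; pos7(id98) recv 99: fwd; pos1(id96) recv 98: fwd
Round 3: pos4(id62) recv 96: fwd; pos5(id99) recv 84: drop; pos0(id56) recv 99: fwd; pos2(id84) recv 98: fwd
Round 4: pos5(id99) recv 96: drop; pos1(id96) recv 99: fwd; pos3(id20) recv 98: fwd
Round 5: pos2(id84) recv 99: fwd; pos4(id62) recv 98: fwd
Round 6: pos3(id20) recv 99: fwd; pos5(id99) recv 98: drop
Round 7: pos4(id62) recv 99: fwd
Round 8: pos5(id99) recv 99: ELECTED
Message ID 98 originates at pos 7; dropped at pos 5 in round 6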